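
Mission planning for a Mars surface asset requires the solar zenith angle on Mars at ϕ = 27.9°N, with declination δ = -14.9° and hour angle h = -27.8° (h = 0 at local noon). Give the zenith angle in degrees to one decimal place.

θ_z = 50.6°

cos θ_z = sin ϕ sin δ + cos ϕ cos δ cos h = -0.120320 + 0.755476 = 0.635156.
θ_z = arccos(0.635156) = 50.6°.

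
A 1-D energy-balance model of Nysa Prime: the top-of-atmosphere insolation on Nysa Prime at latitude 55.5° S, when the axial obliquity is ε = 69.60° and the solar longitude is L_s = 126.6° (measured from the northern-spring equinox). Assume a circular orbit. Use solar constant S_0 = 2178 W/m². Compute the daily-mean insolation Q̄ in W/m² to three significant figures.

Solar declination: sin δ = sin ε · sin L_s = sin 69.60° × sin 126.6° = 0.75247, so δ = +48.804°.
cos h₀ = −tan(-55.5°) tan(+48.804°) = 1.6623 ≥ 1 ⇒ polar night, h₀ = 0 and Q̄ = 0.

Q̄ ≈ 0.00 W/m²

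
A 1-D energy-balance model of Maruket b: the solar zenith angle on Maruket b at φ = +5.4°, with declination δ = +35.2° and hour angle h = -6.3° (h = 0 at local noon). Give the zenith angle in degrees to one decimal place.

θ_z = 30.4°

cos θ_z = sin φ sin δ + cos φ cos δ cos h = 0.054247 + 0.808606 = 0.862853.
θ_z = arccos(0.862853) = 30.4°.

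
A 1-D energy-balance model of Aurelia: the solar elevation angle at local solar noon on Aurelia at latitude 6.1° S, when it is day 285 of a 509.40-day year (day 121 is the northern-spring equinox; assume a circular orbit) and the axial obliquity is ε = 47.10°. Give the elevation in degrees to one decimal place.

42.7°

Solar longitude: λ_s = 360° × (285 − 121)/509.40 = 115.901°.
sin δ = sin 47.10° × sin 115.901° = 0.65896, so δ = +41.221°.
At local noon the hour angle is zero, so the zenith angle equals |φ − δ| = |-6.1° − (+41.221°)| = 47.321°.
Elevation = 90° − 47.321° = 42.7°.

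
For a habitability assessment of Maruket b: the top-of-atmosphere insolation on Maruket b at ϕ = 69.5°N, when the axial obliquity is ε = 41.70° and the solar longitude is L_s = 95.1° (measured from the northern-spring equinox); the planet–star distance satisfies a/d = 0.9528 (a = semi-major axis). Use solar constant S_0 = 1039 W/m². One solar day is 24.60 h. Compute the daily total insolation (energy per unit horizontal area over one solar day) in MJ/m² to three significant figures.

Solar declination: sin δ = sin ε · sin L_s = sin 41.70° × sin 95.1° = 0.66260, so δ = +41.498°.
cos h₀ = −tan(+69.5°) tan(+41.498°) = -2.3662 ≤ −1 ⇒ polar day, h₀ = π.
Bracket: h₀ sin ϕ sin δ + cos ϕ cos δ sin h₀ = 3.1416×0.93667×0.66260 + 0.35021×0.74898×0.00000 = 1.949795 + 0.000000 = 1.949795.
Inverse-square distance factor (a/d)² = 0.9528² = 0.907828.
Q̄ = (S_0/π) × 0.907828 × [bracket] = (1039/π) × 0.907828 × 1.949795 = 585.41 W/m².
Daily total = Q̄ × 24.60 h × 3600 s/h = 585.41 × 24.60 × 3600 / 10⁶ = 51.84 MJ/m².

51.8 MJ/m²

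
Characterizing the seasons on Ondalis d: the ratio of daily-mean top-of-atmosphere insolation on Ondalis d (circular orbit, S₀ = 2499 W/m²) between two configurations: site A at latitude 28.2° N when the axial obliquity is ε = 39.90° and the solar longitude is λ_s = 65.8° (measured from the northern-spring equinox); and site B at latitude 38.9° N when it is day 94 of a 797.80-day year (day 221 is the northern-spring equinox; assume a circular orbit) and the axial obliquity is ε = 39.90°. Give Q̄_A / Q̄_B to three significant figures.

Q̄_A / Q̄_B ≈ 5.66

— Configuration A (φ=+28.2°):
Solar declination: sin δ = sin ε · sin λ_s = sin 39.90° × sin 65.8° = 0.58508, so δ = +35.809°.
cos H₀ = −tan(+28.2°) tan(+35.809°) = -0.3868, H₀ = 1.9680 rad.
Bracket: H₀ sin φ sin δ + cos φ cos δ sin H₀ = 1.9680×0.47255×0.58508 + 0.88130×0.81098×0.92215 = 0.544112 + 0.659076 = 1.203188.
Q̄ = (S₀/π) × [bracket] = (2499/π) × 1.203188 = 957.08 W/m².
— Configuration B (φ=+38.9°):
Solar longitude: λ_s = 360° × (94 − 221)/797.80 = -57.308°, i.e. -57.308° + 360° = 302.692°.
sin δ = sin 39.90° × sin 302.692° = -0.53983, so δ = -32.672°.
cos H₀ = −tan(+38.9°) tan(-32.672°) = 0.5175, H₀ = 1.0269 rad.
Bracket: H₀ sin φ sin δ + cos φ cos δ sin H₀ = 1.0269×0.62796×-0.53983 + 0.77824×0.84177×0.85570 = -0.348111 + 0.560568 = 0.212457.
Q̄ = (S₀/π) × [bracket] = (2499/π) × 0.212457 = 169.00 W/m².
Ratio Q̄_A / Q̄_B = 957.08 / 169.00 = 5.663.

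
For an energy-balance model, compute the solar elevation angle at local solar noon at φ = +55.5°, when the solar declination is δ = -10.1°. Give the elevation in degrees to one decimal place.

At local noon the hour angle is zero, so the zenith angle equals |φ − δ| = |+55.5° − (-10.100°)| = 65.600°.
Elevation = 90° − 65.600° = 24.4°.

24.4°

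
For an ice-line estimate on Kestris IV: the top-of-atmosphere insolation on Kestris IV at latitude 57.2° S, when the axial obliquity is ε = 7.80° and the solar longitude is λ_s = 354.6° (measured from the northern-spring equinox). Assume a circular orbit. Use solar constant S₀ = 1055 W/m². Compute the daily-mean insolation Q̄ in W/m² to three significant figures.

Q̄ ≈ 188 W/m²

Solar declination: sin δ = sin ε · sin λ_s = sin 7.80° × sin 354.6° = -0.01277, so δ = -0.732°.
cos H₀ = −tan(-57.2°) tan(-0.732°) = -0.0198, H₀ = 1.5906 rad.
Bracket: H₀ sin φ sin δ + cos φ cos δ sin H₀ = 1.5906×-0.84057×-0.01277 + 0.54171×0.99992×0.99980 = 0.017074 + 0.541558 = 0.558632.
Q̄ = (S₀/π) × [bracket] = (1055/π) × 0.558632 = 187.6 W/m².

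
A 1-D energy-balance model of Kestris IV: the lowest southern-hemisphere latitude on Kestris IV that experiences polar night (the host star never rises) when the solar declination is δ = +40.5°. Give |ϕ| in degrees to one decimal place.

|ϕ| = 49.5°

Polar night requires cos h₀ = −tan ϕ tan δ ≥ 1, i.e. tan ϕ tan δ ≤ −1.
The boundary is |tan ϕ| · |tan δ| = 1, so |ϕ| = 90° − |δ| = 90° − 40.5° = 49.5° in the southern hemisphere.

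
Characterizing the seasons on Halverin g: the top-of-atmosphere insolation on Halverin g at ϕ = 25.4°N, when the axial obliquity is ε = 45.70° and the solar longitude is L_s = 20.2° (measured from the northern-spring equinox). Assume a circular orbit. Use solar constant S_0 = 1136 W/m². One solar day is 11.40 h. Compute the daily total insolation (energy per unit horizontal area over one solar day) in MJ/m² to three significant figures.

Solar declination: sin δ = sin ε · sin L_s = sin 45.70° × sin 20.2° = 0.24713, so δ = +14.308°.
cos h₀ = −tan(+25.4°) tan(+14.308°) = -0.1211, h₀ = 1.6922 rad.
Bracket: h₀ sin ϕ sin δ + cos ϕ cos δ sin h₀ = 1.6922×0.42894×0.24713 + 0.90334×0.96898×0.99264 = 0.179380 + 0.868876 = 1.048256.
Q̄ = (S_0/π) × [bracket] = (1136/π) × 1.048256 = 379.05 W/m².
Daily total = Q̄ × 11.40 h × 3600 s/h = 379.05 × 11.40 × 3600 / 10⁶ = 15.56 MJ/m².

15.6 MJ/m²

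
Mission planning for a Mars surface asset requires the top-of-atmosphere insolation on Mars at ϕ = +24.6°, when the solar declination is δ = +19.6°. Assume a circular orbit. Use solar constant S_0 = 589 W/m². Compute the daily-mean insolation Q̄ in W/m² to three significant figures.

Q̄ ≈ 204 W/m²

cos h₀ = −tan(+24.6°) tan(+19.600°) = -0.1630, h₀ = 1.7346 rad.
Bracket: h₀ sin ϕ sin δ + cos ϕ cos δ sin h₀ = 1.7346×0.41628×0.33545 + 0.90924×0.94206×0.98662 = 0.242221 + 0.845098 = 1.087319.
Q̄ = (S_0/π) × [bracket] = (589/π) × 1.087319 = 203.9 W/m².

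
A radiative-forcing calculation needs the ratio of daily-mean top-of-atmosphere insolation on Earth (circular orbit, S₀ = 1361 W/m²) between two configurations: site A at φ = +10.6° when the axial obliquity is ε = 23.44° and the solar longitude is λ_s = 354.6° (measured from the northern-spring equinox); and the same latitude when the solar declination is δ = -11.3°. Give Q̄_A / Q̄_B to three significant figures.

Q̄_A / Q̄_B ≈ 1.07

— Configuration A (φ=+10.6°):
Solar declination: sin δ = sin ε · sin λ_s = sin 23.44° × sin 354.6° = -0.03744, so δ = -2.145°.
cos H₀ = −tan(+10.6°) tan(-2.145°) = 0.0070, H₀ = 1.5638 rad.
Bracket: H₀ sin φ sin δ + cos φ cos δ sin H₀ = 1.5638×0.18395×-0.03744 + 0.98294×0.99930×0.99998 = -0.010770 + 0.982232 = 0.971462.
Q̄ = (S₀/π) × [bracket] = (1361/π) × 0.971462 = 420.86 W/m².
— Configuration B (φ=+10.6°):
cos H₀ = −tan(+10.6°) tan(-11.300°) = 0.0374, H₀ = 1.5334 rad.
Bracket: H₀ sin φ sin δ + cos φ cos δ sin H₀ = 1.5334×0.18395×-0.19595 + 0.98294×0.98061×0.99930 = -0.055271 + 0.963206 = 0.907935.
Q̄ = (S₀/π) × [bracket] = (1361/π) × 0.907935 = 393.34 W/m².
Ratio Q̄_A / Q̄_B = 420.86 / 393.34 = 1.070.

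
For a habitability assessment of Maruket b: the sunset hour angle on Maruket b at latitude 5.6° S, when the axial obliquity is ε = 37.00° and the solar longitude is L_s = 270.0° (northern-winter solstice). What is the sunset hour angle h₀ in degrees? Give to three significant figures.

h₀ = 94.2°

Solar declination: sin δ = sin ε · sin L_s = sin 37.00° × sin 270.0° = -0.60182, so δ = -37.000°.
cos h₀ = −tan ϕ · tan δ = −tan(-5.6°) × tan(-37.000°) = -0.0739, so h₀ = 1.6448 rad = 94.24°.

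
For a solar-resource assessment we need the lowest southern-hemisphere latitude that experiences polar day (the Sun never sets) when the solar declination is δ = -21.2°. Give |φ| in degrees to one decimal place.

|φ| = 68.8°

Polar day requires cos H₀ = −tan φ tan δ ≤ −1, i.e. tan φ tan δ ≥ 1.
The boundary is |tan φ| · |tan δ| = 1, so |φ| = 90° − |δ| = 90° − 21.2° = 68.8° in the southern hemisphere.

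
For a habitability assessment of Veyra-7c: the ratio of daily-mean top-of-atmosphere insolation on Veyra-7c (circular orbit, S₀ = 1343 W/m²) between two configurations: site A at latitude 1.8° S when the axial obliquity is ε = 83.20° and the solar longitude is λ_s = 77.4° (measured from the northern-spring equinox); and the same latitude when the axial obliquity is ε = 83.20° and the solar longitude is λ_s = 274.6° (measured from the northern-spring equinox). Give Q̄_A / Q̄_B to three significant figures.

— Configuration A (φ=-1.8°):
Solar declination: sin δ = sin ε · sin λ_s = sin 83.20° × sin 77.4° = 0.96905, so δ = +75.708°.
cos H₀ = −tan(-1.8°) tan(+75.708°) = 0.1234, H₀ = 1.4471 rad.
Bracket: H₀ sin φ sin δ + cos φ cos δ sin H₀ = 1.4471×-0.03141×0.96905 + 0.99951×0.24686×0.99236 = -0.044047 + 0.244854 = 0.200807.
Q̄ = (S₀/π) × [bracket] = (1343/π) × 0.200807 = 85.843 W/m².
— Configuration B (φ=-1.8°):
Solar declination: sin δ = sin ε · sin λ_s = sin 83.20° × sin 274.6° = -0.98977, so δ = -81.796°.
cos H₀ = −tan(-1.8°) tan(-81.796°) = -0.2180, H₀ = 1.7905 rad.
Bracket: H₀ sin φ sin δ + cos φ cos δ sin H₀ = 1.7905×-0.03141×-0.98977 + 0.99951×0.14269×0.97595 = 0.055664 + 0.139190 = 0.194854.
Q̄ = (S₀/π) × [bracket] = (1343/π) × 0.194854 = 83.298 W/m².
Ratio Q̄_A / Q̄_B = 85.843 / 83.298 = 1.031.

Q̄_A / Q̄_B ≈ 1.03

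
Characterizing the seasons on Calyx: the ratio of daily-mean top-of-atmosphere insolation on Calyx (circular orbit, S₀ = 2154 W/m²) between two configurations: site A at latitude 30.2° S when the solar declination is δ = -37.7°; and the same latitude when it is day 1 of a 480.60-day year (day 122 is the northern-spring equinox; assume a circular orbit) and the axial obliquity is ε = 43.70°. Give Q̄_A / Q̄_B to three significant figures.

— Configuration A (φ=-30.2°):
cos H₀ = −tan(-30.2°) tan(-37.700°) = -0.4498, H₀ = 2.0374 rad.
Bracket: H₀ sin φ sin δ + cos φ cos δ sin H₀ = 2.0374×-0.50302×-0.61153 + 0.86427×0.79122×0.89311 = 0.626728 + 0.610733 = 1.237461.
Q̄ = (S₀/π) × [bracket] = (2154/π) × 1.237461 = 848.45 W/m².
— Configuration B (φ=-30.2°):
Solar longitude: λ_s = 360° × (1 − 122)/480.60 = -90.637°, i.e. -90.637° + 360° = 269.363°.
sin δ = sin 43.70° × sin 269.363° = -0.69084, so δ = -43.697°.
cos H₀ = −tan(-30.2°) tan(-43.697°) = -0.5561, H₀ = 2.1605 rad.
Bracket: H₀ sin φ sin δ + cos φ cos δ sin H₀ = 2.1605×-0.50302×-0.69084 + 0.86427×0.72301×0.83110 = 0.750787 + 0.519334 = 1.270121.
Q̄ = (S₀/π) × [bracket] = (2154/π) × 1.270121 = 870.85 W/m².
Ratio Q̄_A / Q̄_B = 848.45 / 870.85 = 0.9743.

Q̄_A / Q̄_B ≈ 0.974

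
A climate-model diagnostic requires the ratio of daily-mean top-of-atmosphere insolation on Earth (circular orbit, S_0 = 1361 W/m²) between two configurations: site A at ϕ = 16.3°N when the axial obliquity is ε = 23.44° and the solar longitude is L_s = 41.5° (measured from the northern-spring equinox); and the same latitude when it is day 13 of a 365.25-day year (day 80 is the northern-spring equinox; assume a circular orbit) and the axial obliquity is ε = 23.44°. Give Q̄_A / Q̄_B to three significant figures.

Q̄_A / Q̄_B ≈ 1.41

— Configuration A (ϕ=+16.3°):
Solar declination: sin δ = sin ε · sin L_s = sin 23.44° × sin 41.5° = 0.26358, so δ = +15.283°.
cos h₀ = −tan(+16.3°) tan(+15.283°) = -0.0799, h₀ = 1.6508 rad.
Bracket: h₀ sin ϕ sin δ + cos ϕ cos δ sin h₀ = 1.6508×0.28067×0.26358 + 0.95981×0.96464×0.99680 = 0.122125 + 0.922908 = 1.045033.
Q̄ = (S_0/π) × [bracket] = (1361/π) × 1.045033 = 452.73 W/m².
— Configuration B (ϕ=+16.3°):
Solar longitude: L_s = 360° × (13 − 80)/365.25 = -66.037°, i.e. -66.037° + 360° = 293.963°.
sin δ = sin 23.44° × sin 293.963° = -0.36350, so δ = -21.315°.
cos h₀ = −tan(+16.3°) tan(-21.315°) = 0.1141, h₀ = 1.4564 rad.
Bracket: h₀ sin ϕ sin δ + cos ϕ cos δ sin h₀ = 1.4564×0.28067×-0.36350 + 0.95981×0.93159×0.99347 = -0.148587 + 0.888311 = 0.739724.
Q̄ = (S_0/π) × [bracket] = (1361/π) × 0.739724 = 320.46 W/m².
Ratio Q̄_A / Q̄_B = 452.73 / 320.46 = 1.413.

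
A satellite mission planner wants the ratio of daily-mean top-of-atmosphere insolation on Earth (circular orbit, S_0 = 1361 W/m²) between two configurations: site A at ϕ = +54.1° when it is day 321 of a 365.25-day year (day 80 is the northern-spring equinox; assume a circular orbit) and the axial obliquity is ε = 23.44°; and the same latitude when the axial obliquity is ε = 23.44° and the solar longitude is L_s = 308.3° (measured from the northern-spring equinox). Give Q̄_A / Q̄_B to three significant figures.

Q̄_A / Q̄_B ≈ 0.887

— Configuration A (ϕ=+54.1°):
Solar longitude: L_s = 360° × (321 − 80)/365.25 = 237.536°.
sin δ = sin 23.44° × sin 237.536° = -0.33563, so δ = -19.611°.
cos h₀ = −tan(+54.1°) tan(-19.611°) = 0.4922, h₀ = 1.0562 rad.
Bracket: h₀ sin ϕ sin δ + cos ϕ cos δ sin h₀ = 1.0562×0.81004×-0.33563 + 0.58637×0.94200×0.87048 = -0.287153 + 0.480819 = 0.193666.
Q̄ = (S_0/π) × [bracket] = (1361/π) × 0.193666 = 83.900 W/m².
— Configuration B (ϕ=+54.1°):
Solar declination: sin δ = sin ε · sin L_s = sin 23.44° × sin 308.3° = -0.31218, so δ = -18.190°.
cos h₀ = −tan(+54.1°) tan(-18.190°) = 0.4539, h₀ = 1.0996 rad.
Bracket: h₀ sin ϕ sin δ + cos ϕ cos δ sin h₀ = 1.0996×0.81004×-0.31218 + 0.58637×0.95002×0.89103 = -0.278065 + 0.496360 = 0.218295.
Q̄ = (S_0/π) × [bracket] = (1361/π) × 0.218295 = 94.570 W/m².
Ratio Q̄_A / Q̄_B = 83.900 / 94.570 = 0.8872.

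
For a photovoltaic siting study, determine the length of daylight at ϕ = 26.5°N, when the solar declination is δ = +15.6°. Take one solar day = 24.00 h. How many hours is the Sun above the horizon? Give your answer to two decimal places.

cos h₀ = −tan ϕ · tan δ = −tan(+26.5°) × tan(+15.600°) = -0.1392, so h₀ = 1.7105 rad = 98.00°.
Daylight = 2h₀/(2π) × 24.00 h = (1.7105/π) × 24.00 = 13.07 h.

13.07 h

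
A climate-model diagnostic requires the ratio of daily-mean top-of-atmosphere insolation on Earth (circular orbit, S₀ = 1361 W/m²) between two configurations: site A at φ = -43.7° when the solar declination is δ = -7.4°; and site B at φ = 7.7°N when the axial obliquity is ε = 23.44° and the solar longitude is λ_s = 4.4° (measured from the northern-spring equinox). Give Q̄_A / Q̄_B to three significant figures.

— Configuration A (φ=-43.7°):
cos H₀ = −tan(-43.7°) tan(-7.400°) = -0.1241, H₀ = 1.6952 rad.
Bracket: H₀ sin φ sin δ + cos φ cos δ sin H₀ = 1.6952×-0.69088×-0.12880 + 0.72297×0.99167×0.99227 = 0.150848 + 0.711406 = 0.862254.
Q̄ = (S₀/π) × [bracket] = (1361/π) × 0.862254 = 373.55 W/m².
— Configuration B (φ=+7.7°):
Solar declination: sin δ = sin ε · sin λ_s = sin 23.44° × sin 4.4° = 0.03052, so δ = +1.749°.
cos H₀ = −tan(+7.7°) tan(+1.749°) = -0.0041, H₀ = 1.5749 rad.
Bracket: H₀ sin φ sin δ + cos φ cos δ sin H₀ = 1.5749×0.13399×0.03052 + 0.99098×0.99953×0.99999 = 0.006440 + 0.990504 = 0.996944.
Q̄ = (S₀/π) × [bracket] = (1361/π) × 0.996944 = 431.90 W/m².
Ratio Q̄_A / Q̄_B = 373.55 / 431.90 = 0.8649.

Q̄_A / Q̄_B ≈ 0.865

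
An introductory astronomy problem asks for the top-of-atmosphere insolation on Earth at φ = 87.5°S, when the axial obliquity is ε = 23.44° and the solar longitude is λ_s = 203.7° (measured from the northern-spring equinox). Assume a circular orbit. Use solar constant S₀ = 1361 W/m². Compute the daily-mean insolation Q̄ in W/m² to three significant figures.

Solar declination: sin δ = sin ε · sin λ_s = sin 23.44° × sin 203.7° = -0.15989, so δ = -9.201°.
cos H₀ = −tan(-87.5°) tan(-9.201°) = -3.7098 ≤ −1 ⇒ polar day, H₀ = π.
Bracket: H₀ sin φ sin δ + cos φ cos δ sin H₀ = 3.1416×-0.99905×-0.15989 + 0.04362×0.98713×0.00000 = 0.501833 + 0.000000 = 0.501833.
Q̄ = (S₀/π) × [bracket] = (1361/π) × 0.501833 = 217.4 W/m².

Q̄ ≈ 217 W/m²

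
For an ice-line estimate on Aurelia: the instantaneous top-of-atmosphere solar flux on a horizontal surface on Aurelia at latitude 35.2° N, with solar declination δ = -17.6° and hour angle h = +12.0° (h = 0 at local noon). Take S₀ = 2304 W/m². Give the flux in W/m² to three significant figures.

1.35e+03 W/m²

cos θ_z = sin φ sin δ + cos φ cos δ cos h = -0.174296 + 0.761874 = 0.587578.
Flux = S₀ · cos θ_z = 2304 × 0.587578 = 1354 W/m².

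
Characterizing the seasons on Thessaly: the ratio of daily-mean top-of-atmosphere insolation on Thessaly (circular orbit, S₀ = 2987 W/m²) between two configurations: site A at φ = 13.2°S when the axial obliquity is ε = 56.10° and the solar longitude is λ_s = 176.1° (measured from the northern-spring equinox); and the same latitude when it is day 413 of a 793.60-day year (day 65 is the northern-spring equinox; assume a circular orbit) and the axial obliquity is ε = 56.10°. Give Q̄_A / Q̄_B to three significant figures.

Q̄_A / Q̄_B ≈ 1.17

— Configuration A (φ=-13.2°):
Solar declination: sin δ = sin ε · sin λ_s = sin 56.10° × sin 176.1° = 0.05645, so δ = +3.236°.
cos H₀ = −tan(-13.2°) tan(+3.236°) = 0.0133, H₀ = 1.5575 rad.
Bracket: H₀ sin φ sin δ + cos φ cos δ sin H₀ = 1.5575×-0.22835×0.05645 + 0.97358×0.99841×0.99991 = -0.020077 + 0.971945 = 0.951868.
Q̄ = (S₀/π) × [bracket] = (2987/π) × 0.951868 = 905.03 W/m².
— Configuration B (φ=-13.2°):
Solar longitude: λ_s = 360° × (413 − 65)/793.60 = 157.863°.
sin δ = sin 56.10° × sin 157.863° = 0.31277, so δ = +18.226°.
cos H₀ = −tan(-13.2°) tan(+18.226°) = 0.0772, H₀ = 1.4935 rad.
Bracket: H₀ sin φ sin δ + cos φ cos δ sin H₀ = 1.4935×-0.22835×0.31277 + 0.97358×0.94983×0.99701 = -0.106667 + 0.921971 = 0.815304.
Q̄ = (S₀/π) × [bracket] = (2987/π) × 0.815304 = 775.18 W/m².
Ratio Q̄_A / Q̄_B = 905.03 / 775.18 = 1.168.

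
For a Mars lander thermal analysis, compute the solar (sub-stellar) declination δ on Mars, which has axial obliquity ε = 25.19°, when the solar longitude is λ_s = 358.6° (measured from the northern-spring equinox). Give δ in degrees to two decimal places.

sin δ = sin ε · sin λ_s = sin 25.19° × sin 358.6° = -0.010399.
δ = arcsin(-0.010399) = -0.60°.

δ = -0.60°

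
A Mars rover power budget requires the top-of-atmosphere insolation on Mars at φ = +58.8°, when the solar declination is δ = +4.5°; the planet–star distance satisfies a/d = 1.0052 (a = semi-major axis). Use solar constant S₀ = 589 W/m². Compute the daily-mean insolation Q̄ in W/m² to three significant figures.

Q̄ ≈ 119 W/m²

cos H₀ = −tan(+58.8°) tan(+4.500°) = -0.1300, H₀ = 1.7011 rad.
Bracket: H₀ sin φ sin δ + cos φ cos δ sin H₀ = 1.7011×0.85536×0.07846 + 0.51803×0.99692×0.99152 = 0.114163 + 0.512055 = 0.626218.
Inverse-square distance factor (a/d)² = 1.0052² = 1.010427.
Q̄ = (S₀/π) × 1.010427 × [bracket] = (589/π) × 1.010427 × 0.626218 = 118.6 W/m².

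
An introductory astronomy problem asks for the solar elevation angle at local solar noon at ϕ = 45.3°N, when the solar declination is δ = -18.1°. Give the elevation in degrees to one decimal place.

26.6°

At local noon the hour angle is zero, so the zenith angle equals |ϕ − δ| = |+45.3° − (-18.100°)| = 63.400°.
Elevation = 90° − 63.400° = 26.6°.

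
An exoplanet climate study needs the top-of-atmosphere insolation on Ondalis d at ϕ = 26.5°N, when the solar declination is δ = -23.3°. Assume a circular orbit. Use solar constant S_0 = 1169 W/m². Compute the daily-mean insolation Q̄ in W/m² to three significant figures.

Q̄ ≈ 210 W/m²

cos h₀ = −tan(+26.5°) tan(-23.300°) = 0.2147, h₀ = 1.3544 rad.
Bracket: h₀ sin ϕ sin δ + cos ϕ cos δ sin h₀ = 1.3544×0.44620×-0.39555 + 0.89493×0.91845×0.97667 = -0.239044 + 0.802772 = 0.563728.
Q̄ = (S_0/π) × [bracket] = (1169/π) × 0.563728 = 209.8 W/m².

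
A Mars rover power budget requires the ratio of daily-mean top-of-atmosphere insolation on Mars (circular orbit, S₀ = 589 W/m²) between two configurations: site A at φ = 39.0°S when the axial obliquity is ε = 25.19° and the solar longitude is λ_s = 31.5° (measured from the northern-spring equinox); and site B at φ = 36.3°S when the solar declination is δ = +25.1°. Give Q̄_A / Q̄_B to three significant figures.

Q̄_A / Q̄_B ≈ 1.45

— Configuration A (φ=-39.0°):
Solar declination: sin δ = sin ε · sin λ_s = sin 25.19° × sin 31.5° = 0.22239, so δ = +12.849°.
cos H₀ = −tan(-39.0°) tan(+12.849°) = 0.1847, H₀ = 1.3850 rad.
Bracket: H₀ sin φ sin δ + cos φ cos δ sin H₀ = 1.3850×-0.62932×0.22239 + 0.77715×0.97496×0.98279 = -0.193837 + 0.744650 = 0.550813.
Q̄ = (S₀/π) × [bracket] = (589/π) × 0.550813 = 103.27 W/m².
— Configuration B (φ=-36.3°):
cos H₀ = −tan(-36.3°) tan(+25.100°) = 0.3441, H₀ = 1.2195 rad.
Bracket: H₀ sin φ sin δ + cos φ cos δ sin H₀ = 1.2195×-0.59201×0.42420 + 0.80593×0.90557×0.93893 = -0.306254 + 0.685256 = 0.379002.
Q̄ = (S₀/π) × [bracket] = (589/π) × 0.379002 = 71.057 W/m².
Ratio Q̄_A / Q̄_B = 103.27 / 71.057 = 1.453.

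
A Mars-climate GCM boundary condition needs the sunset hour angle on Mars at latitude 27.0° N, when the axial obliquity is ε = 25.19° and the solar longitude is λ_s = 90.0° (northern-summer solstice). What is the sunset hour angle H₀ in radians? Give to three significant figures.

H₀ = 1.81 rad

Solar declination: sin δ = sin ε · sin λ_s = sin 25.19° × sin 90.0° = 0.42562, so δ = +25.190°.
cos H₀ = −tan φ · tan δ = −tan(+27.0°) × tan(+25.190°) = -0.2397, so H₀ = 1.8128 rad = 103.87°.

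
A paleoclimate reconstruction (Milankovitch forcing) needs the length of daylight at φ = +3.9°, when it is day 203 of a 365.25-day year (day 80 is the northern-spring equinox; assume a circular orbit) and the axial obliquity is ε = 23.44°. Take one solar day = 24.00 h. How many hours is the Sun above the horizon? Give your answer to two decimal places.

12.19 h

Solar longitude: λ_s = 360° × (203 − 80)/365.25 = 121.232°.
sin δ = sin 23.44° × sin 121.232° = 0.34014, so δ = +19.885°.
cos H₀ = −tan φ · tan δ = −tan(+3.9°) × tan(+19.885°) = -0.0247, so H₀ = 1.5955 rad = 91.41°.
Daylight = 2H₀/(2π) × 24.00 h = (1.5955/π) × 24.00 = 12.19 h.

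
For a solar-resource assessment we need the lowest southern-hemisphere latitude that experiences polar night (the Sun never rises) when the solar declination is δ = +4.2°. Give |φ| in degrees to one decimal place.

Polar night requires cos H₀ = −tan φ tan δ ≥ 1, i.e. tan φ tan δ ≤ −1.
The boundary is |tan φ| · |tan δ| = 1, so |φ| = 90° − |δ| = 90° − 4.2° = 85.8° in the southern hemisphere.

|φ| = 85.8°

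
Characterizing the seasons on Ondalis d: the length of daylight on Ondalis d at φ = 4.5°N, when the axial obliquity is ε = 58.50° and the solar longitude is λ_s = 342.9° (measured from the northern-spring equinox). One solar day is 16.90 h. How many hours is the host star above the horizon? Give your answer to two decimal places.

Solar declination: sin δ = sin ε · sin λ_s = sin 58.50° × sin 342.9° = -0.25071, so δ = -14.520°.
cos H₀ = −tan φ · tan δ = −tan(+4.5°) × tan(-14.520°) = 0.0204, so H₀ = 1.5504 rad = 88.83°.
Daylight = 2H₀/(2π) × 16.90 h = (1.5504/π) × 16.90 = 8.34 h.

8.34 h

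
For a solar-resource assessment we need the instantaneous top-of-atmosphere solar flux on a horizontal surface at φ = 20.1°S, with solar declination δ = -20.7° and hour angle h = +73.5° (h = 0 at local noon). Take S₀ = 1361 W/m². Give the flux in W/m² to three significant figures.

505 W/m²

cos θ_z = sin φ sin δ + cos φ cos δ cos h = 0.121475 + 0.249499 = 0.370974.
Flux = S₀ · cos θ_z = 1361 × 0.370974 = 504.9 W/m².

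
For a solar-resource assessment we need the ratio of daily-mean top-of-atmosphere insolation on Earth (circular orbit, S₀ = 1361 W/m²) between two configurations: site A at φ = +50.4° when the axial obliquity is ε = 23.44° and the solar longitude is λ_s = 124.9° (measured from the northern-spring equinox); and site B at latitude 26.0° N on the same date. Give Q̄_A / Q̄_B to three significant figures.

Q̄_A / Q̄_B ≈ 0.967

— Configuration A (φ=+50.4°):
Solar declination: sin δ = sin ε · sin λ_s = sin 23.44° × sin 124.9° = 0.32625, so δ = +19.041°.
cos H₀ = −tan(+50.4°) tan(+19.041°) = -0.4172, H₀ = 2.0011 rad.
Bracket: H₀ sin φ sin δ + cos φ cos δ sin H₀ = 2.0011×0.77051×0.32625 + 0.63742×0.94528×0.90882 = 0.503034 + 0.547601 = 1.050635.
Q̄ = (S₀/π) × [bracket] = (1361/π) × 1.050635 = 455.16 W/m².
— Configuration B (φ=+26.0°):
cos H₀ = −tan(+26.0°) tan(+19.041°) = -0.1683, H₀ = 1.7399 rad.
Bracket: H₀ sin φ sin δ + cos φ cos δ sin H₀ = 1.7399×0.43837×0.32625 + 0.89879×0.94528×0.98573 = 0.248837 + 0.837484 = 1.086321.
Q̄ = (S₀/π) × [bracket] = (1361/π) × 1.086321 = 470.62 W/m².
Ratio Q̄_A / Q̄_B = 455.16 / 470.62 = 0.9671.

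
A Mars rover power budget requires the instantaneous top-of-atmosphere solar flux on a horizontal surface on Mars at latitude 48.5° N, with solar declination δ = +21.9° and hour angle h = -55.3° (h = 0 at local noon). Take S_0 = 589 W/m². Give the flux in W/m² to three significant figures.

371 W/m²

cos θ_z = sin ϕ sin δ + cos ϕ cos δ cos h = 0.279351 + 0.349995 = 0.629346.
Flux = S_0 · cos θ_z = 589 × 0.629346 = 370.7 W/m².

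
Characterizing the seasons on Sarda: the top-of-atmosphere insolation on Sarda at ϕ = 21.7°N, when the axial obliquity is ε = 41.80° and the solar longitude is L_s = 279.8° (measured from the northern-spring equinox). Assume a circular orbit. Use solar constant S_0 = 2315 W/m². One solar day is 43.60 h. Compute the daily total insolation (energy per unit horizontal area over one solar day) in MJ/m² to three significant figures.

41.8 MJ/m²

Solar declination: sin δ = sin ε · sin L_s = sin 41.80° × sin 279.8° = -0.65681, so δ = -41.057°.
cos h₀ = −tan(+21.7°) tan(-41.057°) = 0.3466, h₀ = 1.2168 rad.
Bracket: h₀ sin ϕ sin δ + cos ϕ cos δ sin h₀ = 1.2168×0.36975×-0.65681 + 0.92913×0.75406×0.93800 = -0.295507 + 0.657181 = 0.361674.
Q̄ = (S_0/π) × [bracket] = (2315/π) × 0.361674 = 266.51 W/m².
Daily total = Q̄ × 43.60 h × 3600 s/h = 266.51 × 43.60 × 3600 / 10⁶ = 41.83 MJ/m².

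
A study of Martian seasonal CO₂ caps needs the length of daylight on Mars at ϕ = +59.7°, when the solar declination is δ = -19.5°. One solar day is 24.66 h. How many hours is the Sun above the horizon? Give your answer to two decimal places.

7.22 h

cos h₀ = −tan ϕ · tan δ = −tan(+59.7°) × tan(-19.500°) = 0.6060, so h₀ = 0.9198 rad = 52.70°.
Daylight = 2h₀/(2π) × 24.66 h = (0.9198/π) × 24.66 = 7.22 h.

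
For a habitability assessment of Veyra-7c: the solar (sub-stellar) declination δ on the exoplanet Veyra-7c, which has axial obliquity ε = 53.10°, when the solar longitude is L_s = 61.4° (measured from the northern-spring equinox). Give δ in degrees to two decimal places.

sin δ = sin ε · sin L_s = sin 53.10° × sin 61.4° = 0.702110.
δ = arcsin(0.702110) = +44.60°.

δ = +44.60°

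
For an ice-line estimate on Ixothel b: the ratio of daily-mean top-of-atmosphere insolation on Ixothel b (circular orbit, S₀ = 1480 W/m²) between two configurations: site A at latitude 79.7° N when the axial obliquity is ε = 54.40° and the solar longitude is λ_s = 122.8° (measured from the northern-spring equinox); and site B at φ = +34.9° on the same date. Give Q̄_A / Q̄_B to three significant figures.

— Configuration A (φ=+79.7°):
Solar declination: sin δ = sin ε · sin λ_s = sin 54.40° × sin 122.8° = 0.68347, so δ = +43.115°.
cos H₀ = −tan(+79.7°) tan(+43.115°) = -5.1520 ≤ −1 ⇒ polar day, H₀ = π.
Bracket: H₀ sin φ sin δ + cos φ cos δ sin H₀ = 3.1416×0.98389×0.68347 + 0.17880×0.72998×0.00000 = 2.112598 + 0.000000 = 2.112598.
Q̄ = (S₀/π) × [bracket] = (1480/π) × 2.112598 = 995.24 W/m².
— Configuration B (φ=+34.9°):
cos H₀ = −tan(+34.9°) tan(+43.115°) = -0.6532, H₀ = 2.2825 rad.
Bracket: H₀ sin φ sin δ + cos φ cos δ sin H₀ = 2.2825×0.57215×0.68347 + 0.82015×0.72998×0.75722 = 0.892566 + 0.453342 = 1.345908.
Q̄ = (S₀/π) × [bracket] = (1480/π) × 1.345908 = 634.06 W/m².
Ratio Q̄_A / Q̄_B = 995.24 / 634.06 = 1.570.

Q̄_A / Q̄_B ≈ 1.57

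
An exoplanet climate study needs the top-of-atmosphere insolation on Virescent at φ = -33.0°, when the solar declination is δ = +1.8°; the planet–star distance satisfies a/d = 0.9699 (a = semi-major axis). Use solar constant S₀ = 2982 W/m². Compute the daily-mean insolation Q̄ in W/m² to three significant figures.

cos H₀ = −tan(-33.0°) tan(+1.800°) = 0.0204, H₀ = 1.5504 rad.
Bracket: H₀ sin φ sin δ + cos φ cos δ sin H₀ = 1.5504×-0.54464×0.03141 + 0.83867×0.99951×0.99979 = -0.026523 + 0.838083 = 0.811560.
Inverse-square distance factor (a/d)² = 0.9699² = 0.940706.
Q̄ = (S₀/π) × 0.940706 × [bracket] = (2982/π) × 0.940706 × 0.811560 = 724.7 W/m².

Q̄ ≈ 725 W/m²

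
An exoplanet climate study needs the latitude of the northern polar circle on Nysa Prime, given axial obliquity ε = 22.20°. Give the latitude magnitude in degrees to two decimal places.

67.80°

The polar circle is the lowest latitude that experiences at least one full rotation of continuous daylight at the northern-summer solstice; it lies at |ϕ| = 90° − ε = 90° − 22.20° = 67.80°.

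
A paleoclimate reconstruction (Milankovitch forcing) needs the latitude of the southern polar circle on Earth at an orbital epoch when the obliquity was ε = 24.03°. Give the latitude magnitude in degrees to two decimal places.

The polar circle is the lowest latitude that experiences at least one full rotation of continuous darkness at the northern-summer solstice; it lies at |φ| = 90° − ε = 90° − 24.03° = 65.97°.

65.97°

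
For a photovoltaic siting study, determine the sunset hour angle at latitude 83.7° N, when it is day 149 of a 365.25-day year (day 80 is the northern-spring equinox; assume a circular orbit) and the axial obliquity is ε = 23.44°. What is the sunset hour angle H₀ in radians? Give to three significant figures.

H₀ = 3.14 rad

Solar longitude: λ_s = 360° × (149 − 80)/365.25 = 68.008°.
sin δ = sin 23.44° × sin 68.008° = 0.36884, so δ = +21.644°.
Sunrise equation: cos H₀ = −tan φ · tan δ = -3.5944 ≤ −1, so the Sun never sets (polar day) and H₀ = π.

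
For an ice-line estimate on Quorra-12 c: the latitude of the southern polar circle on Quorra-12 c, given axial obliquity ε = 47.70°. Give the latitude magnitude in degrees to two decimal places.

42.30°

The polar circle is the lowest latitude that experiences at least one full rotation of continuous darkness at the northern-summer solstice; it lies at |φ| = 90° − ε = 90° − 47.70° = 42.30°.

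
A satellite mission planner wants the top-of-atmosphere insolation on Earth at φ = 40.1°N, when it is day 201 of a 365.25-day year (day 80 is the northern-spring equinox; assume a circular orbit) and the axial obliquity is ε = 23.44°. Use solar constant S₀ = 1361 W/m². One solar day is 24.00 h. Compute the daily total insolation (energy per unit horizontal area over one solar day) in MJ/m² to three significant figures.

41.3 MJ/m²

Solar longitude: λ_s = 360° × (201 − 80)/365.25 = 119.261°.
sin δ = sin 23.44° × sin 119.261° = 0.34703, so δ = +20.306°.
cos H₀ = −tan(+40.1°) tan(+20.306°) = -0.3116, H₀ = 1.8877 rad.
Bracket: H₀ sin φ sin δ + cos φ cos δ sin H₀ = 1.8877×0.64412×0.34703 + 0.76492×0.93785×0.95022 = 0.421956 + 0.681669 = 1.103625.
Q̄ = (S₀/π) × [bracket] = (1361/π) × 1.103625 = 478.11 W/m².
Daily total = Q̄ × 24.00 h × 3600 s/h = 478.11 × 24.00 × 3600 / 10⁶ = 41.31 MJ/m².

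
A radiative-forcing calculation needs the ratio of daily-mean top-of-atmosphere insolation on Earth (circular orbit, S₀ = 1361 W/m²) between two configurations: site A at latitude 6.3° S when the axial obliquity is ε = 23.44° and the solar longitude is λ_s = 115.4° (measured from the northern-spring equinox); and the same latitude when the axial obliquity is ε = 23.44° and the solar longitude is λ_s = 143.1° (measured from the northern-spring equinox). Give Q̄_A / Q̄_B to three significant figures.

— Configuration A (φ=-6.3°):
Solar declination: sin δ = sin ε · sin λ_s = sin 23.44° × sin 115.4° = 0.35934, so δ = +21.059°.
cos H₀ = −tan(-6.3°) tan(+21.059°) = 0.0425, H₀ = 1.5283 rad.
Bracket: H₀ sin φ sin δ + cos φ cos δ sin H₀ = 1.5283×-0.10973×0.35934 + 0.99396×0.93321×0.99910 = -0.060261 + 0.926739 = 0.866478.
Q̄ = (S₀/π) × [bracket] = (1361/π) × 0.866478 = 375.38 W/m².
— Configuration B (φ=-6.3°):
Solar declination: sin δ = sin ε · sin λ_s = sin 23.44° × sin 143.1° = 0.23884, so δ = +13.818°.
cos H₀ = −tan(-6.3°) tan(+13.818°) = 0.0272, H₀ = 1.5436 rad.
Bracket: H₀ sin φ sin δ + cos φ cos δ sin H₀ = 1.5436×-0.10973×0.23884 + 0.99396×0.97106×0.99963 = -0.040455 + 0.964838 = 0.924383.
Q̄ = (S₀/π) × [bracket] = (1361/π) × 0.924383 = 400.46 W/m².
Ratio Q̄_A / Q̄_B = 375.38 / 400.46 = 0.9374.

Q̄_A / Q̄_B ≈ 0.937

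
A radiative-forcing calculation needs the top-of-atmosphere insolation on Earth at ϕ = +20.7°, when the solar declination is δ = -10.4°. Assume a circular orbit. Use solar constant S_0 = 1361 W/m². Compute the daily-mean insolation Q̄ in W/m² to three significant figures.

Q̄ ≈ 356 W/m²

cos h₀ = −tan(+20.7°) tan(-10.400°) = 0.0694, h₀ = 1.5014 rad.
Bracket: h₀ sin ϕ sin δ + cos ϕ cos δ sin h₀ = 1.5014×0.35347×-0.18052 + 0.93544×0.98357×0.99759 = -0.095802 + 0.917853 = 0.822051.
Q̄ = (S_0/π) × [bracket] = (1361/π) × 0.822051 = 356.1 W/m².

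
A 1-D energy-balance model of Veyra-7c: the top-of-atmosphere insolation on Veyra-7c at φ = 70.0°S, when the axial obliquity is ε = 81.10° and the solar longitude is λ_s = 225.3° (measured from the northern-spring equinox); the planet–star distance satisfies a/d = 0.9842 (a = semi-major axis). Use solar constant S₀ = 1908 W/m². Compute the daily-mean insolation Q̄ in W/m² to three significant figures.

Q̄ ≈ 1.22e+03 W/m²

Solar declination: sin δ = sin ε · sin λ_s = sin 81.10° × sin 225.3° = -0.70224, so δ = -44.607°.
cos H₀ = −tan(-70.0°) tan(-44.607°) = -2.7101 ≤ −1 ⇒ polar day, H₀ = π.
Bracket: H₀ sin φ sin δ + cos φ cos δ sin H₀ = 3.1416×-0.93969×-0.70224 + 0.34202×0.71194×0.00000 = 2.073104 + 0.000000 = 2.073104.
Inverse-square distance factor (a/d)² = 0.9842² = 0.968650.
Q̄ = (S₀/π) × 0.968650 × [bracket] = (1908/π) × 0.968650 × 2.073104 = 1220 W/m².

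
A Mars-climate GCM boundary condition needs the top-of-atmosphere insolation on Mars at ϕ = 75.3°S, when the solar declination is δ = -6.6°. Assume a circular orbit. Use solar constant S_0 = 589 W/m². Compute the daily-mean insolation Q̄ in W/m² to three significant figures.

Q̄ ≈ 84.7 W/m²

cos h₀ = −tan(-75.3°) tan(-6.600°) = -0.4410, h₀ = 2.0276 rad.
Bracket: h₀ sin ϕ sin δ + cos ϕ cos δ sin h₀ = 2.0276×-0.96727×-0.11494 + 0.25376×0.99337×0.89749 = 0.225425 + 0.226237 = 0.451662.
Q̄ = (S_0/π) × [bracket] = (589/π) × 0.451662 = 84.68 W/m².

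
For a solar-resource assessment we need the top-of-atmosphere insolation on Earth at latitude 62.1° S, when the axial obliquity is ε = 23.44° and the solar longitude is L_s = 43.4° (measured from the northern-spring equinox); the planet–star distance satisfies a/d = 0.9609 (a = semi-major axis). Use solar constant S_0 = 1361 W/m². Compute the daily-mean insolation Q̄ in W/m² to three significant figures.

Solar declination: sin δ = sin ε · sin L_s = sin 23.44° × sin 43.4° = 0.27332, so δ = +15.862°.
cos h₀ = −tan(-62.1°) tan(+15.862°) = 0.5366, h₀ = 1.0044 rad.
Bracket: h₀ sin ϕ sin δ + cos ϕ cos δ sin h₀ = 1.0044×-0.88377×0.27332 + 0.46793×0.96192×0.84381 = -0.242615 + 0.379808 = 0.137193.
Inverse-square distance factor (a/d)² = 0.9609² = 0.923329.
Q̄ = (S_0/π) × 0.923329 × [bracket] = (1361/π) × 0.923329 × 0.137193 = 54.88 W/m².

Q̄ ≈ 54.9 W/m²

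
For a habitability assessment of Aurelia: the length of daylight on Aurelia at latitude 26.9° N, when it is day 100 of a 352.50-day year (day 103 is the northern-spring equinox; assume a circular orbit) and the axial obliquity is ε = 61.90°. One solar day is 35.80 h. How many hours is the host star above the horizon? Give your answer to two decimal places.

Solar longitude: λ_s = 360° × (100 − 103)/352.50 = -3.064°, i.e. -3.064° + 360° = 356.936°.
sin δ = sin 61.90° × sin 356.936° = -0.04715, so δ = -2.702°.
cos H₀ = −tan φ · tan δ = −tan(+26.9°) × tan(-2.702°) = 0.0239, so H₀ = 1.5468 rad = 88.63°.
Daylight = 2H₀/(2π) × 35.80 h = (1.5468/π) × 35.80 = 17.63 h.

17.63 h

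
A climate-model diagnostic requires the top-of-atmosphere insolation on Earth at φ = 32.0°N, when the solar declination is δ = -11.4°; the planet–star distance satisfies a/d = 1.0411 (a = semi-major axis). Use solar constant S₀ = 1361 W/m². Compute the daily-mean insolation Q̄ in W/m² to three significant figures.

cos H₀ = −tan(+32.0°) tan(-11.400°) = 0.1260, H₀ = 1.4445 rad.
Bracket: H₀ sin φ sin δ + cos φ cos δ sin H₀ = 1.4445×0.52992×-0.19766 + 0.84805×0.98027×0.99203 = -0.151303 + 0.824692 = 0.673389.
Inverse-square distance factor (a/d)² = 1.0411² = 1.083889.
Q̄ = (S₀/π) × 1.083889 × [bracket] = (1361/π) × 1.083889 × 0.673389 = 316.2 W/m².

Q̄ ≈ 316 W/m²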